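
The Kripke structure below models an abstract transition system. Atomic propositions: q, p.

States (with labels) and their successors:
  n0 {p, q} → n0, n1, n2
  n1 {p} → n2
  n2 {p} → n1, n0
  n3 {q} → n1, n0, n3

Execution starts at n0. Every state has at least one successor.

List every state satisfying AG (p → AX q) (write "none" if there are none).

States satisfying p → AX q: {n3}.
States satisfying AG (p → AX q): ∅.

none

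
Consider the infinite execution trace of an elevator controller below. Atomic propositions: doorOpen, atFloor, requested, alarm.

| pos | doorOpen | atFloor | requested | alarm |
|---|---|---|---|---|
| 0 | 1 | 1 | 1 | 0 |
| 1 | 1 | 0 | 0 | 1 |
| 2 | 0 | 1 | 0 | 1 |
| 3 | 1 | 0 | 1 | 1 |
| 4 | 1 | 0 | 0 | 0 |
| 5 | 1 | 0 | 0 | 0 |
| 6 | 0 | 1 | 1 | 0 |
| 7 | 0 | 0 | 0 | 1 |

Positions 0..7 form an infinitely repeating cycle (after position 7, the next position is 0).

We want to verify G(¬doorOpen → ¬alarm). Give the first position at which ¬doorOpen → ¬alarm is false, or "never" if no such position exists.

2

Check ¬doorOpen → ¬alarm at each position in order: 0 ✓, 1 ✓.
At position 2 the labels are {alarm, atFloor}, so ¬doorOpen → ¬alarm is false there. This is the first violation.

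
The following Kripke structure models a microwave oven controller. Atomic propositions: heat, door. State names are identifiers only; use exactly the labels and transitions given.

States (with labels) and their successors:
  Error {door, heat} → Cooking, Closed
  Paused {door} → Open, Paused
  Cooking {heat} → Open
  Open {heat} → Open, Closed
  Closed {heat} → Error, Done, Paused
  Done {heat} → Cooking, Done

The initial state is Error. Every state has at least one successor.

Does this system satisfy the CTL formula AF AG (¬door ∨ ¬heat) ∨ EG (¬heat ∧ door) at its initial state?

Violated

States satisfying AG (¬door ∨ ¬heat): ∅.
States satisfying AF AG (¬door ∨ ¬heat): ∅.
States satisfying ¬heat ∧ door: {Paused}.
States satisfying EG (¬heat ∧ door): {Paused}.
States satisfying AF AG (¬door ∨ ¬heat) ∨ EG (¬heat ∧ door): {Paused}.
Error ∉ Sat(AF AG (¬door ∨ ¬heat) ∨ EG (¬heat ∧ door)).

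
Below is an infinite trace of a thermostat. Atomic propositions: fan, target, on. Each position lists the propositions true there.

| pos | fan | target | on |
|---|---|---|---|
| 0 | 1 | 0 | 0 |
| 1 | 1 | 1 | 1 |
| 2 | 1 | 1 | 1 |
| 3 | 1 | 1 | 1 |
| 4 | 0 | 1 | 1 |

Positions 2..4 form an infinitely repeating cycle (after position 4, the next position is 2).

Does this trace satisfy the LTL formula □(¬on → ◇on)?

Holds

¬on → ◇on holds at every position 0..4, and those are all positions ever visited, so □(¬on → ◇on) holds.
Positions where ¬on holds: 0.
Check ◇on at each: 0→ok.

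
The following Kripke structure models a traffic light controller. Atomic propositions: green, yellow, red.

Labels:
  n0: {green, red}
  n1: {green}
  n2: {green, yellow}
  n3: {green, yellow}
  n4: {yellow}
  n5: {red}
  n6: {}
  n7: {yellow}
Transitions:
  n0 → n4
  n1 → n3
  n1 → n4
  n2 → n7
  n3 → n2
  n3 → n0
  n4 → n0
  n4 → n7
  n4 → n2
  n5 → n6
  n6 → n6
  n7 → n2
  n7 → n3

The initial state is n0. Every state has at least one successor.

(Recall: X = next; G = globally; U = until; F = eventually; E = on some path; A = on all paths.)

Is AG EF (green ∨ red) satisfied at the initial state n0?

States satisfying EF (green ∨ red): {n0, n1, n2, n3, n4, n5, n7}.
States satisfying AG EF (green ∨ red): {n0, n1, n2, n3, n4, n7}.
Every state reachable from n0 satisfies EF (green ∨ red).
n0 ∈ Sat(AG EF (green ∨ red)).

Yes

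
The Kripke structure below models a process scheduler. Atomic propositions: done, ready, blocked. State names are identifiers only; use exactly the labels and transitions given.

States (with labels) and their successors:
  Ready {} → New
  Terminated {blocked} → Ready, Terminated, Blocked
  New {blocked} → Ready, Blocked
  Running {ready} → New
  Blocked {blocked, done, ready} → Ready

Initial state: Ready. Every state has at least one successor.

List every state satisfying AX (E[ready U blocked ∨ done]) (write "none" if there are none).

{Ready, Running}

States satisfying E[ready U blocked ∨ done]: {Terminated, New, Running, Blocked}.
States satisfying AX (E[ready U blocked ∨ done]): {Ready, Running}.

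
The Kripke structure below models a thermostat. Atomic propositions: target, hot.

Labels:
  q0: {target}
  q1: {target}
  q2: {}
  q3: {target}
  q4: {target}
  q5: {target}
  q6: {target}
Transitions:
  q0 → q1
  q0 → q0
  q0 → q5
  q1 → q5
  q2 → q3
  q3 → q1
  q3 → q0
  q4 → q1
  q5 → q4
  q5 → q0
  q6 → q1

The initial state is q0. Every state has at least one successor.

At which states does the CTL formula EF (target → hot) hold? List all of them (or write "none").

States satisfying target → hot: {q2}.
States satisfying EF (target → hot): {q2}.

{q2}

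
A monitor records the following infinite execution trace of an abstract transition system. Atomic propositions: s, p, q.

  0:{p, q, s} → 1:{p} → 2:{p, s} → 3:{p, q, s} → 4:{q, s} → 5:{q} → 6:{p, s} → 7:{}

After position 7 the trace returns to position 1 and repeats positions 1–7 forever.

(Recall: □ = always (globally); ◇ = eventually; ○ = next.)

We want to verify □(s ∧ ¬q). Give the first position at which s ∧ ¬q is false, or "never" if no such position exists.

0

At position 0 the labels are {p, q, s}, so s ∧ ¬q is false there. This is the first violation.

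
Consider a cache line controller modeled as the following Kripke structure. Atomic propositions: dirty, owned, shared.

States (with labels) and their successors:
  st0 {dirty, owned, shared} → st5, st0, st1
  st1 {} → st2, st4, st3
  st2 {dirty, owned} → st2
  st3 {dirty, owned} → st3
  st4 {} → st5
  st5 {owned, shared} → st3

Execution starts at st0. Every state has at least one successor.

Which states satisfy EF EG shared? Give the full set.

States satisfying EG shared: {st0}.
States satisfying EF EG shared: {st0}.

{st0}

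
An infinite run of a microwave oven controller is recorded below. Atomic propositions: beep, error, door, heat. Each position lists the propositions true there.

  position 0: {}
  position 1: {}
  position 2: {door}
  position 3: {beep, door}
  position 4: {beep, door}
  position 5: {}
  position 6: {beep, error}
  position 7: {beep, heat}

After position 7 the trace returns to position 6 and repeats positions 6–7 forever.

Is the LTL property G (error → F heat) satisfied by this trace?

error → F heat holds at every position 0..7, and those are all positions ever visited, so G (error → F heat) holds.
Positions where error holds: 6.
Check F heat at each: 6→ok.

Holds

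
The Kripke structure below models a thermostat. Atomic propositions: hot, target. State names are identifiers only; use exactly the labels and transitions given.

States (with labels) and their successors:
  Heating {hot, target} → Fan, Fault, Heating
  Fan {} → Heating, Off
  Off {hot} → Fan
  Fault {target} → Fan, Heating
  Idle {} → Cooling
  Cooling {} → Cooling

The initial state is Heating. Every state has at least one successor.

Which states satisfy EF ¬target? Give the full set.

States satisfying ¬target: {Fan, Off, Idle, Cooling}.
States satisfying EF ¬target: {Heating, Fan, Off, Fault, Idle, Cooling}.

{Heating, Fan, Off, Fault, Idle, Cooling}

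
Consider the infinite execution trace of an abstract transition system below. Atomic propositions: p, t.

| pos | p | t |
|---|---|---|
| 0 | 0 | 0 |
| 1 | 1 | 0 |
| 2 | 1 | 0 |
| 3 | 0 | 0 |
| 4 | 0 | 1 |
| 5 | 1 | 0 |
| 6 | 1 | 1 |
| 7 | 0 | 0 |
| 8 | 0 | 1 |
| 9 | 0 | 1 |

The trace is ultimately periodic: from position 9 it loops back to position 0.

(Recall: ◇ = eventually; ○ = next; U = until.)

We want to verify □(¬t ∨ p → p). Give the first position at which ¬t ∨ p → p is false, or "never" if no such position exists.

At position 0 the labels are {}, so ¬t ∨ p → p is false there. This is the first violation.

0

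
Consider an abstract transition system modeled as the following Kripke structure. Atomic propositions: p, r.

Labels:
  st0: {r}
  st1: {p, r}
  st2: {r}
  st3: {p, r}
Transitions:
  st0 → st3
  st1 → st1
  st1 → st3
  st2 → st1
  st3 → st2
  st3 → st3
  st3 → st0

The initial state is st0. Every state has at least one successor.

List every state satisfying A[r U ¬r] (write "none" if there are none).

none

States satisfying r: {st0, st1, st2, st3}.
States satisfying ¬r: ∅.
States satisfying A[r U ¬r]: ∅.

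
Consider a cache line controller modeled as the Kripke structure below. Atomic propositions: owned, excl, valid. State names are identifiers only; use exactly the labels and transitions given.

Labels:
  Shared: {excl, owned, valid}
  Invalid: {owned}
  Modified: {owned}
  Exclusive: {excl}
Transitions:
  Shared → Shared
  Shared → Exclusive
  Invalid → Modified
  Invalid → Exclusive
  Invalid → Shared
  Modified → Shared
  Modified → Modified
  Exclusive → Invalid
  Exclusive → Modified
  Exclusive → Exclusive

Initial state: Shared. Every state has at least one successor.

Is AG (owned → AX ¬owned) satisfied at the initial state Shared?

States satisfying owned → AX ¬owned: {Exclusive}.
States satisfying AG (owned → AX ¬owned): ∅.
Invalid is reachable from Shared and violates owned → AX ¬owned, so AG fails at Shared.
Shared ∉ Sat(AG (owned → AX ¬owned)).

No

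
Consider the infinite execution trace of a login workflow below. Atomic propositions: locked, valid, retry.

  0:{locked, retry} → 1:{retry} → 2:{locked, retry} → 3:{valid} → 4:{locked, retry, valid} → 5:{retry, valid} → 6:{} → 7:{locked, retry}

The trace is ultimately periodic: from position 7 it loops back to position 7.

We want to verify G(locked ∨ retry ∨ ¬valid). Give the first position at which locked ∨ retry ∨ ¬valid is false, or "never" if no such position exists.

Check locked ∨ retry ∨ ¬valid at each position in order: 0 ✓, 1 ✓, 2 ✓.
At position 3 the labels are {valid}, so locked ∨ retry ∨ ¬valid is false there. This is the first violation.

3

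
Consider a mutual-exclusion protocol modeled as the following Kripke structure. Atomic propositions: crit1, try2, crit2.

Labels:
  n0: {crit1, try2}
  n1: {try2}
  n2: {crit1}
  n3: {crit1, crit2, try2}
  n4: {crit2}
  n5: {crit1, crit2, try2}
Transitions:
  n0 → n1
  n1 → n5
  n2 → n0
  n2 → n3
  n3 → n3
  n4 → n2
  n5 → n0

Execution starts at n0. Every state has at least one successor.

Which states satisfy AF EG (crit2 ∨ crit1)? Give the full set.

{n2, n3, n4}

States satisfying EG (crit2 ∨ crit1): {n2, n3, n4}.
States satisfying AF EG (crit2 ∨ crit1): {n2, n3, n4}.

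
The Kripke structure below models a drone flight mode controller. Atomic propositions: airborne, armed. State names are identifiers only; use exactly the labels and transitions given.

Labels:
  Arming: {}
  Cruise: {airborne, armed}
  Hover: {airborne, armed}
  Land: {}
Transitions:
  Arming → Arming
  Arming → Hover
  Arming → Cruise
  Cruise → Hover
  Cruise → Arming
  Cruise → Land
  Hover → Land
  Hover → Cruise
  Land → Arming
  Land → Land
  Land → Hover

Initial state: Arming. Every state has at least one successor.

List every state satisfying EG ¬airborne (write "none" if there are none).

{Arming, Land}

States satisfying ¬airborne: {Arming, Land}.
States satisfying EG ¬airborne: {Arming, Land}.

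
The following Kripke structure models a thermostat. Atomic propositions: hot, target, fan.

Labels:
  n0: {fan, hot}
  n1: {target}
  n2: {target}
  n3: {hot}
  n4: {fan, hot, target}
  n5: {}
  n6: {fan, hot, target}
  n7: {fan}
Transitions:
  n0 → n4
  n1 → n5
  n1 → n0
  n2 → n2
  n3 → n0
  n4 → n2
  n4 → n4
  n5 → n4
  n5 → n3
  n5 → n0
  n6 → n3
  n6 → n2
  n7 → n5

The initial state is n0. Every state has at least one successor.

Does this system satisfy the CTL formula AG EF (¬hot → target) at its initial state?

States satisfying EF (¬hot → target): {n0, n1, n2, n3, n4, n5, n6, n7}.
States satisfying AG EF (¬hot → target): {n0, n1, n2, n3, n4, n5, n6, n7}.
Every state reachable from n0 satisfies EF (¬hot → target).
n0 ∈ Sat(AG EF (¬hot → target)).

Holds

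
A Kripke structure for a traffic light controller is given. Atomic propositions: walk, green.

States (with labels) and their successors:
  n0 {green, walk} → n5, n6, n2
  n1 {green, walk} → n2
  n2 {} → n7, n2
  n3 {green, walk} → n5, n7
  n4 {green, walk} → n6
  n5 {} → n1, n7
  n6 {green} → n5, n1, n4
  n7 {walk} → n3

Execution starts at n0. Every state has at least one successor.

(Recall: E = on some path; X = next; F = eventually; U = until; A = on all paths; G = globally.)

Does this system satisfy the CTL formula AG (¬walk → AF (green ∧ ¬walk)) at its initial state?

States satisfying ¬walk → AF (green ∧ ¬walk): {n0, n1, n3, n4, n6, n7}.
States satisfying AG (¬walk → AF (green ∧ ¬walk)): ∅.
n2 is reachable from n0 and violates ¬walk → AF (green ∧ ¬walk), so AG fails at n0.
n0 ∉ Sat(AG (¬walk → AF (green ∧ ¬walk))).

Does not hold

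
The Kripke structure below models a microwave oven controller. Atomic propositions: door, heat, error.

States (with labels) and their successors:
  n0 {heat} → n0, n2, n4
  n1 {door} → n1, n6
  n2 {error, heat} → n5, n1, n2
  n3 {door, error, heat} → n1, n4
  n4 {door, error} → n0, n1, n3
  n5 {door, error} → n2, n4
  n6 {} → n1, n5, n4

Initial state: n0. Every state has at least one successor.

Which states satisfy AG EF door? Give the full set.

States satisfying EF door: {n0, n1, n2, n3, n4, n5, n6}.
States satisfying AG EF door: {n0, n1, n2, n3, n4, n5, n6}.

{n0, n1, n2, n3, n4, n5, n6}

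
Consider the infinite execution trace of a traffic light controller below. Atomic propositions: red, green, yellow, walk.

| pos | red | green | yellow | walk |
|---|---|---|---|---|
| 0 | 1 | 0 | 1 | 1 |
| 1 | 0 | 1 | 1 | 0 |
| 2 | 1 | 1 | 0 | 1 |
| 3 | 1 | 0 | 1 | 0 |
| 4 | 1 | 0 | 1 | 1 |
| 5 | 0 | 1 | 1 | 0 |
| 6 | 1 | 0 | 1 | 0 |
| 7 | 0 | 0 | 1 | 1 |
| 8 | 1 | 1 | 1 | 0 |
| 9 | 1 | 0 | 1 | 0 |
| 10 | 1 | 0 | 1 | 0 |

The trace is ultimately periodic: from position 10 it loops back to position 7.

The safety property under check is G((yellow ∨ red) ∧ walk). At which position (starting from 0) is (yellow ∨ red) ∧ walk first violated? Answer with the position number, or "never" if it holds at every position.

Check (yellow ∨ red) ∧ walk at each position in order: 0 ✓.
At position 1 the labels are {green, yellow}, so (yellow ∨ red) ∧ walk is false there. This is the first violation.

1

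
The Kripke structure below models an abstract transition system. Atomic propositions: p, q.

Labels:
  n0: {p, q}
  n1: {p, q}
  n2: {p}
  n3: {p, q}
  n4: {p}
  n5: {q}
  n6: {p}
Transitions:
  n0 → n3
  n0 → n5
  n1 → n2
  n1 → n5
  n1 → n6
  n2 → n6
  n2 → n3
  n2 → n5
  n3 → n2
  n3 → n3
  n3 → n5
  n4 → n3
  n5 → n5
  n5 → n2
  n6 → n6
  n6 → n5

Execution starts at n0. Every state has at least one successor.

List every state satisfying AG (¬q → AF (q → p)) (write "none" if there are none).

{n0, n1, n2, n3, n4, n5, n6}

States satisfying ¬q → AF (q → p): {n0, n1, n2, n3, n4, n5, n6}.
States satisfying AG (¬q → AF (q → p)): {n0, n1, n2, n3, n4, n5, n6}.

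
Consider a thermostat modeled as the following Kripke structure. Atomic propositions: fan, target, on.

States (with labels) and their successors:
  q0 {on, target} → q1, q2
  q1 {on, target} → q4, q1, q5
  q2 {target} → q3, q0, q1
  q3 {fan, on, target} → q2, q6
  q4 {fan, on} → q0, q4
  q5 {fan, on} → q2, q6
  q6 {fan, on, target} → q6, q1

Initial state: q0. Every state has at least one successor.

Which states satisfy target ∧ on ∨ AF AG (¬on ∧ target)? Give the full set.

States satisfying target ∧ on: {q0, q1, q3, q6}.
States satisfying AG (¬on ∧ target): ∅.
States satisfying AF AG (¬on ∧ target): ∅.
States satisfying target ∧ on ∨ AF AG (¬on ∧ target): {q0, q1, q3, q6}.

{q0, q1, q3, q6}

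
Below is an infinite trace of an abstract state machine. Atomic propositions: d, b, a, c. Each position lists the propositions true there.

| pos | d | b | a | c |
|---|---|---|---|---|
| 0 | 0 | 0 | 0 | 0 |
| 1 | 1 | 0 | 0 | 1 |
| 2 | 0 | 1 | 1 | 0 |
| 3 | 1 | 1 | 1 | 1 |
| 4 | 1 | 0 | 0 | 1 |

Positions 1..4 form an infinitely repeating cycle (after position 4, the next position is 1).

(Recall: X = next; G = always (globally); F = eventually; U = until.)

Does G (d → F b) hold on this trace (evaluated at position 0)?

Satisfied

d → F b holds at every position 0..4, and those are all positions ever visited, so G (d → F b) holds.
Positions where d holds: 1, 3, 4.
Check F b at each: 1→ok, 3→ok, 4→ok.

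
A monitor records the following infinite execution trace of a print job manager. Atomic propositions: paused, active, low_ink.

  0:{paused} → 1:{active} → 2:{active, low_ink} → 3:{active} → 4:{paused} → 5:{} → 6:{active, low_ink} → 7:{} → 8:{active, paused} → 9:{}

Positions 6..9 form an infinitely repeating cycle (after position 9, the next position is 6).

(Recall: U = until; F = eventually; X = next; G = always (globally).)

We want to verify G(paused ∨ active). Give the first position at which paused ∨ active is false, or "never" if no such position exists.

5

Check paused ∨ active at each position in order: 0 ✓, 1 ✓, 2 ✓, 3 ✓, 4 ✓.
At position 5 the labels are {}, so paused ∨ active is false there. This is the first violation.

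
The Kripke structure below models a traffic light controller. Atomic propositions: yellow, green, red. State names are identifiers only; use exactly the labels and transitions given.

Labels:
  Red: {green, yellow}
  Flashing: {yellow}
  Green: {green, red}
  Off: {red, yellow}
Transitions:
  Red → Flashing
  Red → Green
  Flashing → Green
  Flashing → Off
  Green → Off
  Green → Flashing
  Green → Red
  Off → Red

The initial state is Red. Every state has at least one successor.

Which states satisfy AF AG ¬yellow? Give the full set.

States satisfying AG ¬yellow: ∅.
States satisfying AF AG ¬yellow: ∅.

none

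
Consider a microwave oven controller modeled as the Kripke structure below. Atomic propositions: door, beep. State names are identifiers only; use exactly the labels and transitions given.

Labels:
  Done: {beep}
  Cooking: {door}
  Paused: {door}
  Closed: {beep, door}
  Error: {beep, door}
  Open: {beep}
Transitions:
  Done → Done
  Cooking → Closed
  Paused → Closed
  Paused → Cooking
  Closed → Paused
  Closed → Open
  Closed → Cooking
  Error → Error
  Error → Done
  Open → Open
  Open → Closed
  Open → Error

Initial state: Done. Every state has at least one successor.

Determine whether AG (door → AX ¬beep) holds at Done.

Satisfied

States satisfying door → AX ¬beep: {Done, Open}.
States satisfying AG (door → AX ¬beep): {Done}.
Every state reachable from Done satisfies door → AX ¬beep.
Done ∈ Sat(AG (door → AX ¬beep)).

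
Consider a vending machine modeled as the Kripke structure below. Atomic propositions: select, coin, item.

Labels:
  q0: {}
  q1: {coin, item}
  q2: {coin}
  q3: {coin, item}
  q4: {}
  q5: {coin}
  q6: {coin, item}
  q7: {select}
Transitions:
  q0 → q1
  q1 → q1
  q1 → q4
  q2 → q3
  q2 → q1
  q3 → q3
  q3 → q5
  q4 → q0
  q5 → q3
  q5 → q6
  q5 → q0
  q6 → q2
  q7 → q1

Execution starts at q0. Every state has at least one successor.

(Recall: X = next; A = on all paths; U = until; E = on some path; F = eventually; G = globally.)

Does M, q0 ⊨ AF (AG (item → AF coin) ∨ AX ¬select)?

States satisfying AG (item → AF coin) ∨ AX ¬select: {q0, q1, q2, q3, q4, q5, q6, q7}.
States satisfying AF (AG (item → AF coin) ∨ AX ¬select): {q0, q1, q2, q3, q4, q5, q6, q7}.
q0 ∈ Sat(AF (AG (item → AF coin) ∨ AX ¬select)).

Satisfied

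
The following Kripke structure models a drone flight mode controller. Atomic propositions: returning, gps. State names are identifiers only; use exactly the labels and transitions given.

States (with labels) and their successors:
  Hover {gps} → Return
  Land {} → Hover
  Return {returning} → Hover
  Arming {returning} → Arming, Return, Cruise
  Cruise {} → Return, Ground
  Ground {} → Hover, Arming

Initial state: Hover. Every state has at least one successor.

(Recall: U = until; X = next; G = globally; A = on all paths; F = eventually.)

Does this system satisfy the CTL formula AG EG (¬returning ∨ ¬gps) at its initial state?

States satisfying EG (¬returning ∨ ¬gps): {Hover, Land, Return, Arming, Cruise, Ground}.
States satisfying AG EG (¬returning ∨ ¬gps): {Hover, Land, Return, Arming, Cruise, Ground}.
Every state reachable from Hover satisfies EG (¬returning ∨ ¬gps).
Hover ∈ Sat(AG EG (¬returning ∨ ¬gps)).

Satisfied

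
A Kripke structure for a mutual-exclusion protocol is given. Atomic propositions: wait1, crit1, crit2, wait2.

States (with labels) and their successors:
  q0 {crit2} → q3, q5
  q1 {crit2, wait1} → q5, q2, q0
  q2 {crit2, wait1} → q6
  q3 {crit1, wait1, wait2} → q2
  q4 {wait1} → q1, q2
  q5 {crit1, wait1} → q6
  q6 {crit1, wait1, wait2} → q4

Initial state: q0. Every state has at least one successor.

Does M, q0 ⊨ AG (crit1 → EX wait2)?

Does not hold

States satisfying crit1 → EX wait2: {q0, q1, q2, q4, q5}.
States satisfying AG (crit1 → EX wait2): ∅.
q3 is reachable from q0 and violates crit1 → EX wait2, so AG fails at q0.
q0 ∉ Sat(AG (crit1 → EX wait2)).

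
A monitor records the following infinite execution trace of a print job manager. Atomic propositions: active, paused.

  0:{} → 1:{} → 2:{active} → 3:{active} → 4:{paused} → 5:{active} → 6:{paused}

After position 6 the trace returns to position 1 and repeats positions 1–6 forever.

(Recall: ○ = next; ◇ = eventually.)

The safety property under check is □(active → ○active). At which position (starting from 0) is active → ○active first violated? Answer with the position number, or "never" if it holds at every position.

Check active → ○active at each position in order: 0 ✓, 1 ✓, 2 ✓.
At position 3 the labels are {active} and the next position 4 has {paused}, so active → ○active is false there. This is the first violation.

3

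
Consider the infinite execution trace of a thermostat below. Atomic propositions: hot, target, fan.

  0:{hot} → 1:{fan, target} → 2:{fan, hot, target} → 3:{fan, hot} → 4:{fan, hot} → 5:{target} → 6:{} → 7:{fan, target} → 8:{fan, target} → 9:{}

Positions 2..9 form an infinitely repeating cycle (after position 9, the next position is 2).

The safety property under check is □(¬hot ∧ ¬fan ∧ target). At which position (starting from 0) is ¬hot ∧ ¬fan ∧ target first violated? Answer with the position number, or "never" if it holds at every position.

0

At position 0 the labels are {hot}, so ¬hot ∧ ¬fan ∧ target is false there. This is the first violation.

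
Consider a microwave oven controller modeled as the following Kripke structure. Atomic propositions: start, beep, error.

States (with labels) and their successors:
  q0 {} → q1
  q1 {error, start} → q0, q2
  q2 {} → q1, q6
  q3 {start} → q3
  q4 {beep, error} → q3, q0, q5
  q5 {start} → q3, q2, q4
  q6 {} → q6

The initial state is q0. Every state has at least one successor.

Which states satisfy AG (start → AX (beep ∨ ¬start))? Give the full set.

States satisfying start → AX (beep ∨ ¬start): {q0, q1, q2, q4, q6}.
States satisfying AG (start → AX (beep ∨ ¬start)): {q0, q1, q2, q6}.

{q0, q1, q2, q6}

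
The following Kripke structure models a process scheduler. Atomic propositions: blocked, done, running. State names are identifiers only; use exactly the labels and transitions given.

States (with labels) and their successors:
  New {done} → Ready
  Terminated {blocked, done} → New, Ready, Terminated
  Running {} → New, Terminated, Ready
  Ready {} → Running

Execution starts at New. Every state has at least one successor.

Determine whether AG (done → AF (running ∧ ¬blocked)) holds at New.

States satisfying done → AF (running ∧ ¬blocked): {Running, Ready}.
States satisfying AG (done → AF (running ∧ ¬blocked)): ∅.
New is reachable from New and violates done → AF (running ∧ ¬blocked), so AG fails at New.
New ∉ Sat(AG (done → AF (running ∧ ¬blocked))).

Does not hold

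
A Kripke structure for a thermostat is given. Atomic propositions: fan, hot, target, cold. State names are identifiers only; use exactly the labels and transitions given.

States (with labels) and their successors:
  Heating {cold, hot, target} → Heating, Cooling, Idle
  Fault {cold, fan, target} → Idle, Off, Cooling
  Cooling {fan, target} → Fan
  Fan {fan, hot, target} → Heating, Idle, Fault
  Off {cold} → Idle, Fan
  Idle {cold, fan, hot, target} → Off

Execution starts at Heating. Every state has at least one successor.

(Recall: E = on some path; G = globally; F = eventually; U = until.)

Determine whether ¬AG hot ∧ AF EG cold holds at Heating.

Holds

States satisfying hot: {Heating, Fan, Idle}.
States satisfying AG hot: ∅.
States satisfying ¬AG hot: {Heating, Fault, Cooling, Fan, Off, Idle}.
States satisfying EG cold: {Heating, Fault, Off, Idle}.
States satisfying AF EG cold: {Heating, Fault, Cooling, Fan, Off, Idle}.
States satisfying ¬AG hot ∧ AF EG cold: {Heating, Fault, Cooling, Fan, Off, Idle}.
Heating ∈ Sat(¬AG hot ∧ AF EG cold).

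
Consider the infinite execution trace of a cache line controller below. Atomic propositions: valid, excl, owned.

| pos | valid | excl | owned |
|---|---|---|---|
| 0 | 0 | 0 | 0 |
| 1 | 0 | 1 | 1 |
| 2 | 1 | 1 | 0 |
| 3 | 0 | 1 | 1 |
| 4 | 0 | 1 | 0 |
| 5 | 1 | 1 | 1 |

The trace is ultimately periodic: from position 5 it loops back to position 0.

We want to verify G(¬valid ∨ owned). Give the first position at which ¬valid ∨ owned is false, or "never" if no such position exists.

Check ¬valid ∨ owned at each position in order: 0 ✓, 1 ✓.
At position 2 the labels are {excl, valid}, so ¬valid ∨ owned is false there. This is the first violation.

2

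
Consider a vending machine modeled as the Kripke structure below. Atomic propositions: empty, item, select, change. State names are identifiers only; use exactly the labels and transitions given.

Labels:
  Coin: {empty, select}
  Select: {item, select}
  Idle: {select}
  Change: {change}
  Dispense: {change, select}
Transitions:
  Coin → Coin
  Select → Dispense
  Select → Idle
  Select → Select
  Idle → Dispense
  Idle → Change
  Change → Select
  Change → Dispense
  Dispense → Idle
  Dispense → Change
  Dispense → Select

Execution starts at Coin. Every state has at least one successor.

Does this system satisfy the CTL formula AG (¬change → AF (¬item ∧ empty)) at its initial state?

Yes

States satisfying ¬change → AF (¬item ∧ empty): {Coin, Change, Dispense}.
States satisfying AG (¬change → AF (¬item ∧ empty)): {Coin}.
Every state reachable from Coin satisfies ¬change → AF (¬item ∧ empty).
Coin ∈ Sat(AG (¬change → AF (¬item ∧ empty))).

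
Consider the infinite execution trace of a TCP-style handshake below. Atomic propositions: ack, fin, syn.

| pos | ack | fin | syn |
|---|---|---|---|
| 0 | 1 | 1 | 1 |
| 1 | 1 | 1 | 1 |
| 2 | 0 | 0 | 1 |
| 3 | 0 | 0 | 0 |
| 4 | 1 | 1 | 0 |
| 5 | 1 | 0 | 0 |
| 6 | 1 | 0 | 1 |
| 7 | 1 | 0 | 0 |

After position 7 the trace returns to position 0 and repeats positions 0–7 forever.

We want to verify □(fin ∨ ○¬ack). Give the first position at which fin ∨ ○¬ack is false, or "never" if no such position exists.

3

Check fin ∨ ○¬ack at each position in order: 0 ✓, 1 ✓, 2 ✓.
At position 3 the labels are {} and the next position 4 has {ack, fin}, so fin ∨ ○¬ack is false there. This is the first violation.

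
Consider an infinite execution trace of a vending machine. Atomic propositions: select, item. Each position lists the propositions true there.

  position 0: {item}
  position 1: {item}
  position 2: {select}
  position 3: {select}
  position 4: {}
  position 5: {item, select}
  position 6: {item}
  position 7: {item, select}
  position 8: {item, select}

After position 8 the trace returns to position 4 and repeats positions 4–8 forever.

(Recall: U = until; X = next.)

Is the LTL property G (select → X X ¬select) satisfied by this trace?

select → X X ¬select must hold at every position from 0 onward. It fails at position 3, so G (select → X X ¬select) is false.
Positions where select holds: 2, 3, 5, 7, 8.
Check X X ¬select at each: 2→ok, 3→fails, 5→fails, 7→ok, 8→fails.

Does not hold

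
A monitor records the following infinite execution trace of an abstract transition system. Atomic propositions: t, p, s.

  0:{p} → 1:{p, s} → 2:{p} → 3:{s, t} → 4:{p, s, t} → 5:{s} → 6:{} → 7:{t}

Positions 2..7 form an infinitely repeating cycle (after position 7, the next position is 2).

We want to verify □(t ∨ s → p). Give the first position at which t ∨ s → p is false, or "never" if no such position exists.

Check t ∨ s → p at each position in order: 0 ✓, 1 ✓, 2 ✓.
At position 3 the labels are {s, t}, so t ∨ s → p is false there. This is the first violation.

3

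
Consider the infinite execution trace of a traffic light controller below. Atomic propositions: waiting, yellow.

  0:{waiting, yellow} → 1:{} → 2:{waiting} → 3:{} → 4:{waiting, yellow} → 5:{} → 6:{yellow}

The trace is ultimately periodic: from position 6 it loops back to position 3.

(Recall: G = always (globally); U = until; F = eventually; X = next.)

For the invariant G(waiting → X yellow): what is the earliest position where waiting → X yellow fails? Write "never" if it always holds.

0

At position 0 the labels are {waiting, yellow} and the next position 1 has {}, so waiting → X yellow is false there. This is the first violation.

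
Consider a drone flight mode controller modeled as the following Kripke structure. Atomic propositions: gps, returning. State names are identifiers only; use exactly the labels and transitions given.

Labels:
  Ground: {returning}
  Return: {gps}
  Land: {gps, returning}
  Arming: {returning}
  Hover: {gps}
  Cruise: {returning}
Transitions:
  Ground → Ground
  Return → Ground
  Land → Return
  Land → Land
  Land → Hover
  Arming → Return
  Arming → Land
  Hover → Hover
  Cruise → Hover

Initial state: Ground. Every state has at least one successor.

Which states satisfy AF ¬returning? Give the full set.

States satisfying ¬returning: {Return, Hover}.
States satisfying AF ¬returning: {Return, Hover, Cruise}.

{Return, Hover, Cruise}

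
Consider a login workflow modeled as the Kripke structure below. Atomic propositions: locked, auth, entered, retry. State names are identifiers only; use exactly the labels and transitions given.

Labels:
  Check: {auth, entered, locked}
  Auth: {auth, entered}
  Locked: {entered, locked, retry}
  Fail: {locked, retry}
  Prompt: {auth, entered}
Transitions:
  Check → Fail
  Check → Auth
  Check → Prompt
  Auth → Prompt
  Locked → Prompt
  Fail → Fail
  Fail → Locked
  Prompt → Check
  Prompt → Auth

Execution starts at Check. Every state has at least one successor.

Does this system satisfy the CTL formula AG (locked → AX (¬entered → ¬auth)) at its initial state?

Holds

States satisfying locked → AX (¬entered → ¬auth): {Check, Auth, Locked, Fail, Prompt}.
States satisfying AG (locked → AX (¬entered → ¬auth)): {Check, Auth, Locked, Fail, Prompt}.
Every state reachable from Check satisfies locked → AX (¬entered → ¬auth).
Check ∈ Sat(AG (locked → AX (¬entered → ¬auth))).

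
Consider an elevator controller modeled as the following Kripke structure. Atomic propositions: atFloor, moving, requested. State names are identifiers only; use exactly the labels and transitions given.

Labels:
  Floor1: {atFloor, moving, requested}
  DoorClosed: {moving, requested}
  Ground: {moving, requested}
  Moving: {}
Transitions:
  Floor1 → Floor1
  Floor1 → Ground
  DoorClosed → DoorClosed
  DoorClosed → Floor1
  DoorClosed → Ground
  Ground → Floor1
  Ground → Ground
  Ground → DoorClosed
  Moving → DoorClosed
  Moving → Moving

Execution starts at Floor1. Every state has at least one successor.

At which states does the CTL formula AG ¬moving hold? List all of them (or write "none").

none

States satisfying ¬moving: {Moving}.
States satisfying AG ¬moving: ∅.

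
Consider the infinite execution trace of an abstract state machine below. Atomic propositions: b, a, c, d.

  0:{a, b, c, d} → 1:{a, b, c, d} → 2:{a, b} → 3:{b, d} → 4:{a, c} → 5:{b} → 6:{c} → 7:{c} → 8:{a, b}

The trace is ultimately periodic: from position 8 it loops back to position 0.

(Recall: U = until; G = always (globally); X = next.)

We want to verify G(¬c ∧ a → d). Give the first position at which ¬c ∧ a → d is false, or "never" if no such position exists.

Check ¬c ∧ a → d at each position in order: 0 ✓, 1 ✓.
At position 2 the labels are {a, b}, so ¬c ∧ a → d is false there. This is the first violation.

2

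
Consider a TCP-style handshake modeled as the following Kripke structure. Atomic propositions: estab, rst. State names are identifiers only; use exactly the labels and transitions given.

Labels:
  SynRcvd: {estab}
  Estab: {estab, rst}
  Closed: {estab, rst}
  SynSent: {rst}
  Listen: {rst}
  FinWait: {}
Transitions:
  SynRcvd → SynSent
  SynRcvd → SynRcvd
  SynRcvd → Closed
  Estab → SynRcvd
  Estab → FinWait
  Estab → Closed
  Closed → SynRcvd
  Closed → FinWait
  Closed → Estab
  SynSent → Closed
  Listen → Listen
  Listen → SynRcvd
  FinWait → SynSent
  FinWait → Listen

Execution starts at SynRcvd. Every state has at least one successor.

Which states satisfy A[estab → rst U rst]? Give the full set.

{Estab, Closed, SynSent, Listen, FinWait}

States satisfying estab → rst: {Estab, Closed, SynSent, Listen, FinWait}.
States satisfying rst: {Estab, Closed, SynSent, Listen}.
States satisfying A[estab → rst U rst]: {Estab, Closed, SynSent, Listen, FinWait}.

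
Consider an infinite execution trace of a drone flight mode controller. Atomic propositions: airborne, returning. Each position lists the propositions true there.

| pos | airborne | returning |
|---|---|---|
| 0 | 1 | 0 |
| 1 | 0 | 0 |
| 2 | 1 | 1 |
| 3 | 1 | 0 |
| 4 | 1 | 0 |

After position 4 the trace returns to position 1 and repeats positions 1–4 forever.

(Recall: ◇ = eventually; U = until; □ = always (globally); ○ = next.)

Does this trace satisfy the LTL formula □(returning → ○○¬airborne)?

Does not hold

returning → ○○¬airborne must hold at every position from 0 onward. It fails at position 2, so □(returning → ○○¬airborne) is false.
Positions where returning holds: 2.
Check ○○¬airborne at each: 2→fails.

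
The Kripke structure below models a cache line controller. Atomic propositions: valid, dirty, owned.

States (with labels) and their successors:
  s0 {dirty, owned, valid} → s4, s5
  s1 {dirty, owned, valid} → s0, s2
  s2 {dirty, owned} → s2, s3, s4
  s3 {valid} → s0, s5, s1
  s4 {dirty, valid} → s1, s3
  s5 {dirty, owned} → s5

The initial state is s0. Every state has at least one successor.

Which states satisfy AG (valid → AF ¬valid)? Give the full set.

States satisfying valid → AF ¬valid: {s2, s5}.
States satisfying AG (valid → AF ¬valid): {s5}.

{s5}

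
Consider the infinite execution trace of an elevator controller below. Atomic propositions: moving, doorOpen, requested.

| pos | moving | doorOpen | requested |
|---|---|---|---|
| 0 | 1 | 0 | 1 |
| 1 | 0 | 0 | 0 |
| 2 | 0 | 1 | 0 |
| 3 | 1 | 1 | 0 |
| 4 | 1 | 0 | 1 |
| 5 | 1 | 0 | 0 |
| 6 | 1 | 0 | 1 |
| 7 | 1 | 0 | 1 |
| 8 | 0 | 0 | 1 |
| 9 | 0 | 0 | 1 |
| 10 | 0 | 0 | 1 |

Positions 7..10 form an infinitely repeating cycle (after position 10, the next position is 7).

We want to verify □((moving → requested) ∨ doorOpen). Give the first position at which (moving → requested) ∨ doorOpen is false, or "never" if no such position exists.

5

Check (moving → requested) ∨ doorOpen at each position in order: 0 ✓, 1 ✓, 2 ✓, 3 ✓, 4 ✓.
At position 5 the labels are {moving}, so (moving → requested) ∨ doorOpen is false there. This is the first violation.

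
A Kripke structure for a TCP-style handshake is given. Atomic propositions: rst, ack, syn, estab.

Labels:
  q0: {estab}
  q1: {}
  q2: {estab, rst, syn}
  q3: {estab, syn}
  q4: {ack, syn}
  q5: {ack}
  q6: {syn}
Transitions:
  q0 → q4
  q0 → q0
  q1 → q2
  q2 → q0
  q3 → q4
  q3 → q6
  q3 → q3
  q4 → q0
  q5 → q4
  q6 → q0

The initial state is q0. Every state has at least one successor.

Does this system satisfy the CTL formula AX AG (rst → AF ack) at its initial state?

States satisfying AG (rst → AF ack): {q0, q3, q4, q5, q6}.
States satisfying AX AG (rst → AF ack): {q0, q2, q3, q4, q5, q6}.
q0 ∈ Sat(AX AG (rst → AF ack)).

Satisfied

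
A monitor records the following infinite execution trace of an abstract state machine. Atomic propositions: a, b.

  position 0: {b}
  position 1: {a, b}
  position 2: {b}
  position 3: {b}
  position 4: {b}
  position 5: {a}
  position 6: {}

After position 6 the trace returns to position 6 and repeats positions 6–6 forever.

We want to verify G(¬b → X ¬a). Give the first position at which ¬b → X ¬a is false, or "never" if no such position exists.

never

¬b → X ¬a holds at every position 0..6, and those are all the positions the trace ever visits, so the invariant G(¬b → X ¬a) is never violated.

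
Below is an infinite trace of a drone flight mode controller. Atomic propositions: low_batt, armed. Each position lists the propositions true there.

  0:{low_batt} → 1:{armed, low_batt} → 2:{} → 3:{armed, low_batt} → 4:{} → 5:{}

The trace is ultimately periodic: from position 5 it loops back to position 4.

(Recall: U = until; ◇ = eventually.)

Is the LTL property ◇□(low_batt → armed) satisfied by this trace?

□(low_batt → armed) holds at position 1, which is reachable from 0, so ◇□(low_batt → armed) holds.

Yes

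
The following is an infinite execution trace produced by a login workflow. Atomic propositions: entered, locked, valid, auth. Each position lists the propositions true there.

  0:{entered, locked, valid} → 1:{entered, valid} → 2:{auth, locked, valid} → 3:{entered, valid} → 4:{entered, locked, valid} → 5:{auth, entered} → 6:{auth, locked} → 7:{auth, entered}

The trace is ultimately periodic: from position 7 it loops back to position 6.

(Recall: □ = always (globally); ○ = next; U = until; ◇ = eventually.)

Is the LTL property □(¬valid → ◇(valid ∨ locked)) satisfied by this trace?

Holds

¬valid → ◇(valid ∨ locked) holds at every position 0..7, and those are all positions ever visited, so □(¬valid → ◇(valid ∨ locked)) holds.
Positions where ¬valid holds: 5, 6, 7.
Check ◇(valid ∨ locked) at each: 5→ok, 6→ok, 7→ok.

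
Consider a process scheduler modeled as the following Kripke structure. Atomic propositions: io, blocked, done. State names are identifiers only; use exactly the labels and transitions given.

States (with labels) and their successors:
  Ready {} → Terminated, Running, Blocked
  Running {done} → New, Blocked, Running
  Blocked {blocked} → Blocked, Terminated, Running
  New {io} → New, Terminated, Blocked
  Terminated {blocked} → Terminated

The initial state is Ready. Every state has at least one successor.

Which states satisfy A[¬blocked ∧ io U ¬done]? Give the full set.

States satisfying ¬blocked ∧ io: {New}.
States satisfying ¬done: {Ready, Blocked, New, Terminated}.
States satisfying A[¬blocked ∧ io U ¬done]: {Ready, Blocked, New, Terminated}.

{Ready, Blocked, New, Terminated}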